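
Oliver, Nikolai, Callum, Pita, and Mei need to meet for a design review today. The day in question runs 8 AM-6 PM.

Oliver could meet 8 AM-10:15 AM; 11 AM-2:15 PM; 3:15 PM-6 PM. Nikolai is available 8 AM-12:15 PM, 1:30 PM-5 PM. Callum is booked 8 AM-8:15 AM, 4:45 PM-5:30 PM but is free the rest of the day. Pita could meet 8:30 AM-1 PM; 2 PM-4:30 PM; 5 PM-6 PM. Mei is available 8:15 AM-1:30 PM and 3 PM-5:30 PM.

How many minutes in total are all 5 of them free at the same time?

255

Oliver free: 08:00-10:15, 11:00-14:15, 15:15-18:00.
Nikolai free: 08:00-12:15, 13:30-17:00.
Callum free: 08:15-16:45, 17:30-18:00 (invert busy blocks within the working day).
Pita free: 08:30-13:00, 14:00-16:30, 17:00-18:00.
Mei free: 08:15-13:30, 15:00-17:30.
Oliver ∩ Nikolai: 08:00-10:15, 11:00-12:15, 13:30-14:15, 15:15-17:00.
Oliver ∩ Nikolai ∩ Callum: 08:15-10:15, 11:00-12:15, 13:30-14:15, 15:15-16:45.
Oliver ∩ Nikolai ∩ Callum ∩ Pita: 08:30-10:15, 11:00-12:15, 14:00-14:15, 15:15-16:30.
Oliver ∩ Nikolai ∩ Callum ∩ Pita ∩ Mei: 08:30-10:15, 11:00-12:15, 15:15-16:30.
Summing the common windows: 105 + 75 + 75 = 255 minutes.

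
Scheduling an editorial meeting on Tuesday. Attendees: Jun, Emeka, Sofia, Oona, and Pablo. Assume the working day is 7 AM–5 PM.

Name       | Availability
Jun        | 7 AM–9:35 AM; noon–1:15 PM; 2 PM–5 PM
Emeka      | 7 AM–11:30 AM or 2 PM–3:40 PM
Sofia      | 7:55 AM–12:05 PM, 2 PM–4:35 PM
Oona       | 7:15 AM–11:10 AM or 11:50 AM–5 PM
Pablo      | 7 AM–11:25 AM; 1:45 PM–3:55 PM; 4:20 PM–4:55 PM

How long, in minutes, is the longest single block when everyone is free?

100

Jun ∩ Emeka: 07:00-09:35, 14:00-15:40.
Jun ∩ Emeka ∩ Sofia: 07:55-09:35, 14:00-15:40.
Jun ∩ Emeka ∩ Sofia ∩ Oona: 07:55-09:35, 14:00-15:40.
Jun ∩ Emeka ∩ Sofia ∩ Oona ∩ Pablo: 07:55-09:35, 14:00-15:40.
The longest is 07:55-09:35 at 100 minutes.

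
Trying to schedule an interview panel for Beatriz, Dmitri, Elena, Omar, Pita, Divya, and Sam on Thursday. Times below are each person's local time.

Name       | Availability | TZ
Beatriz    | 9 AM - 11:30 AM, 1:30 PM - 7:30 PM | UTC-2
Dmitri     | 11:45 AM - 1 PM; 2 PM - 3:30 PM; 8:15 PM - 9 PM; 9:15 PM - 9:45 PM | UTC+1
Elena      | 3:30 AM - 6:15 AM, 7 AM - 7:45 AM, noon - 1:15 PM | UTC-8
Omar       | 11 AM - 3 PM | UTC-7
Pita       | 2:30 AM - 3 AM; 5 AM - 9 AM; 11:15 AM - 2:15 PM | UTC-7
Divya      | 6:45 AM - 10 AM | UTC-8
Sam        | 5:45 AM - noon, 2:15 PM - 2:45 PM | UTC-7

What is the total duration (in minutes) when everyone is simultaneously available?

Beatriz in UTC: 11:00-13:30, 15:30-21:30 (add 2h to convert from UTC-2).
Dmitri in UTC: 10:45-12:00, 13:00-14:30, 19:15-20:00, 20:15-20:45 (subtract 1h to convert from UTC+1).
Elena in UTC: 11:30-14:15, 15:00-15:45, 20:00-21:15 (add 8h to convert from UTC-8).
Omar in UTC: 18:00-22:00 (add 7h to convert from UTC-7).
Pita in UTC: 09:30-10:00, 12:00-16:00, 18:15-21:15 (add 7h to convert from UTC-7).
Divya in UTC: 14:45-18:00 (add 8h to convert from UTC-8).
Sam in UTC: 12:45-19:00, 21:15-21:45 (add 7h to convert from UTC-7).
Beatriz ∩ Dmitri: 11:00-12:00, 13:00-13:30, 19:15-20:00, 20:15-20:45.
Beatriz ∩ Dmitri ∩ Elena: 11:30-12:00, 13:00-13:30, 20:15-20:45.
Beatriz ∩ Dmitri ∩ Elena ∩ Omar: 20:15-20:45.
Beatriz ∩ Dmitri ∩ Elena ∩ Omar ∩ Pita: 20:15-20:45.
Beatriz ∩ Dmitri ∩ Elena ∩ Omar ∩ Pita ∩ Divya: ∅.
Beatriz ∩ Dmitri ∩ Elena ∩ Omar ∩ Pita ∩ Divya ∩ Sam: ∅.
There is no time when everyone is free.
There is no common window, so the total is 0 minutes.

0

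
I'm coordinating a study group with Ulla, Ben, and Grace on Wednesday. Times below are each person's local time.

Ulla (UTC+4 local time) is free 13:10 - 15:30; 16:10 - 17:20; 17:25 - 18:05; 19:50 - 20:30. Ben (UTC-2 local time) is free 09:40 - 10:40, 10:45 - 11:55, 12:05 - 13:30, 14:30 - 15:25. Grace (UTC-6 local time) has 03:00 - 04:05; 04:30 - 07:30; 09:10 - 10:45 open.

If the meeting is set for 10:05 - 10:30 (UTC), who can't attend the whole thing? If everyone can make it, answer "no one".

Ulla in UTC: 09:10-11:30, 12:10-13:20, 13:25-14:05, 15:50-16:30 (subtract 4h to convert from UTC+4).
Ben in UTC: 11:40-12:40, 12:45-13:55, 14:05-15:30, 16:30-17:25 (add 2h to convert from UTC-2).
Grace in UTC: 09:00-10:05, 10:30-13:30, 15:10-16:45 (add 6h to convert from UTC-6).
Ulla: free for 10:05-10:30. Ben: not fully free for 10:05-10:30. Grace: not fully free for 10:05-10:30.

Ben, Grace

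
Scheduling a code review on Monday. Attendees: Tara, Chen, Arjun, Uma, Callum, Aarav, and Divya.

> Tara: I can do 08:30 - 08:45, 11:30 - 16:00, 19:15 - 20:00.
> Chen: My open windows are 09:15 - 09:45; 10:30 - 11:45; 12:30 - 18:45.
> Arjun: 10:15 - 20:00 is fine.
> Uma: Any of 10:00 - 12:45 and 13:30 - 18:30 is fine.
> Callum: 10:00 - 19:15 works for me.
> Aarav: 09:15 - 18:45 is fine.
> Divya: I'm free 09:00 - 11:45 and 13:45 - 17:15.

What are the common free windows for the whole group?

11:30-11:45, 13:45-16:00

Tara ∩ Chen: 11:30-11:45, 12:30-16:00.
Tara ∩ Chen ∩ Arjun: 11:30-11:45, 12:30-16:00.
Tara ∩ Chen ∩ Arjun ∩ Uma: 11:30-11:45, 12:30-12:45, 13:30-16:00.
Tara ∩ Chen ∩ Arjun ∩ Uma ∩ Callum: 11:30-11:45, 12:30-12:45, 13:30-16:00.
Tara ∩ Chen ∩ Arjun ∩ Uma ∩ Callum ∩ Aarav: 11:30-11:45, 12:30-12:45, 13:30-16:00.
Tara ∩ Chen ∩ Arjun ∩ Uma ∩ Callum ∩ Aarav ∩ Divya: 11:30-11:45, 13:45-16:00.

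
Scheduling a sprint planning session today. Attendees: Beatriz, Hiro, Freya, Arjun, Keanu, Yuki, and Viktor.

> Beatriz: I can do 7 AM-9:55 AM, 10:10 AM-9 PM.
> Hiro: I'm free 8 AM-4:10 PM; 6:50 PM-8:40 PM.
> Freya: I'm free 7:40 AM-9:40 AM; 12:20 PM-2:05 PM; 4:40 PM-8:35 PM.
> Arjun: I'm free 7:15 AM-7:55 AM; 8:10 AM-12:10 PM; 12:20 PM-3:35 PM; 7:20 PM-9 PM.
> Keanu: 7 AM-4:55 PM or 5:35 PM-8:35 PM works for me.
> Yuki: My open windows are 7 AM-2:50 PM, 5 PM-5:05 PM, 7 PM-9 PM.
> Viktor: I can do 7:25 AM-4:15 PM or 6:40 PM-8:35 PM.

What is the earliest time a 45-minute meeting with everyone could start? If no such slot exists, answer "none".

08:10

Beatriz ∩ Hiro: 08:00-09:55, 10:10-16:10, 18:50-20:40.
Beatriz ∩ Hiro ∩ Freya: 08:00-09:40, 12:20-14:05, 18:50-20:35.
Beatriz ∩ Hiro ∩ Freya ∩ Arjun: 08:10-09:40, 12:20-14:05, 19:20-20:35.
Beatriz ∩ Hiro ∩ Freya ∩ Arjun ∩ Keanu: 08:10-09:40, 12:20-14:05, 19:20-20:35.
Beatriz ∩ Hiro ∩ Freya ∩ Arjun ∩ Keanu ∩ Yuki: 08:10-09:40, 12:20-14:05, 19:20-20:35.
Beatriz ∩ Hiro ∩ Freya ∩ Arjun ∩ Keanu ∩ Yuki ∩ Viktor: 08:10-09:40, 12:20-14:05, 19:20-20:35.
The first common window of at least 45 minutes is 08:10-09:40, so the earliest start is 08:10.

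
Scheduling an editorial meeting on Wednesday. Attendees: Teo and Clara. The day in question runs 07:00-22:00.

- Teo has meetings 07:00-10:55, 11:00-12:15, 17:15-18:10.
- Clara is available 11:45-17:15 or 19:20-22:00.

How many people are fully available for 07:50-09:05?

0

Teo free: 10:55-11:00, 12:15-17:15, 18:10-22:00 (invert busy blocks within the working day).
Clara free: 11:45-17:15, 19:20-22:00.
nobody can make the full 07:50-09:05 slot — that's 0.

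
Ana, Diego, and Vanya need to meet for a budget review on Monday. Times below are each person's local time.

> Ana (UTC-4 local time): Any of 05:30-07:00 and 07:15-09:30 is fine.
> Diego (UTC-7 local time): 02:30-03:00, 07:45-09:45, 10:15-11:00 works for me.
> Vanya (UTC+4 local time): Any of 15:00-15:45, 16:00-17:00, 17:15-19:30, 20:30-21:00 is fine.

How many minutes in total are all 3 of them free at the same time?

Ana in UTC: 09:30-11:00, 11:15-13:30 (add 4h to convert from UTC-4).
Diego in UTC: 09:30-10:00, 14:45-16:45, 17:15-18:00 (add 7h to convert from UTC-7).
Vanya in UTC: 11:00-11:45, 12:00-13:00, 13:15-15:30, 16:30-17:00 (subtract 4h to convert from UTC+4).
Ana ∩ Diego: 09:30-10:00.
Ana ∩ Diego ∩ Vanya: ∅.
There is no time when everyone is free.
There is no common window, so the total is 0 minutes.

0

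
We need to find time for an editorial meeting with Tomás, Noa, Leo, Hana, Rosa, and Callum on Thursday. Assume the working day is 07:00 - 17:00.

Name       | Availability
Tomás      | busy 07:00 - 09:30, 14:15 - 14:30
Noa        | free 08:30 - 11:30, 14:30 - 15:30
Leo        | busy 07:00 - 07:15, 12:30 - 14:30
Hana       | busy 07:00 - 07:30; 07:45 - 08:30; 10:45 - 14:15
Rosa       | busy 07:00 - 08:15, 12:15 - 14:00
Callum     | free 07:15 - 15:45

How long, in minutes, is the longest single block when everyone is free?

75

Tomás free: 09:30-14:15, 14:30-17:00 (invert busy blocks within the working day).
Noa free: 08:30-11:30, 14:30-15:30.
Leo free: 07:15-12:30, 14:30-17:00 (invert busy blocks within the working day).
Hana free: 07:30-07:45, 08:30-10:45, 14:15-17:00 (invert busy blocks within the working day).
Rosa free: 08:15-12:15, 14:00-17:00 (invert busy blocks within the working day).
Callum free: 07:15-15:45.
Tomás ∩ Noa: 09:30-11:30, 14:30-15:30.
Tomás ∩ Noa ∩ Leo: 09:30-11:30, 14:30-15:30.
Tomás ∩ Noa ∩ Leo ∩ Hana: 09:30-10:45, 14:30-15:30.
Tomás ∩ Noa ∩ Leo ∩ Hana ∩ Rosa: 09:30-10:45, 14:30-15:30.
Tomás ∩ Noa ∩ Leo ∩ Hana ∩ Rosa ∩ Callum: 09:30-10:45, 14:30-15:30.
The longest is 09:30-10:45 at 75 minutes.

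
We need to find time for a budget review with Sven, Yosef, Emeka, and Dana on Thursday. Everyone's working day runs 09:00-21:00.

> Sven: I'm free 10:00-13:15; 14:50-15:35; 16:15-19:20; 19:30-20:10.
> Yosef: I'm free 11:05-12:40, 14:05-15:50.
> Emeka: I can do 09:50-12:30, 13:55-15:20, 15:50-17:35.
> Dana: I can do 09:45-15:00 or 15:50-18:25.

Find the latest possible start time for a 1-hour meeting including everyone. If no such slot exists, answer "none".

11:30

Sven ∩ Yosef: 11:05-12:40, 14:50-15:35.
Sven ∩ Yosef ∩ Emeka: 11:05-12:30, 14:50-15:20.
Sven ∩ Yosef ∩ Emeka ∩ Dana: 11:05-12:30, 14:50-15:00.
So the common availability across everyone is 11:05-12:30, 14:50-15:00.
The last common window of at least 60 minutes is 11:05-12:30; a 60-minute meeting can start as late as 11:30 and still end by 12:30.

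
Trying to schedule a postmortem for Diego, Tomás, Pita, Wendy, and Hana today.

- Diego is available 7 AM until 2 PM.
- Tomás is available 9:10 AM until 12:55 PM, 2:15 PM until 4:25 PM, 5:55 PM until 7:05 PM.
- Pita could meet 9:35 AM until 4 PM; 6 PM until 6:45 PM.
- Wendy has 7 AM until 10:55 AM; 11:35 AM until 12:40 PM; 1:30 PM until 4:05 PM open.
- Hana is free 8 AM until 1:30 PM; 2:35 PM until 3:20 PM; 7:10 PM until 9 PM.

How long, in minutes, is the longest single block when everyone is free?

Diego ∩ Tomás: 09:10-12:55.
Diego ∩ Tomás ∩ Pita: 09:35-12:55.
Diego ∩ Tomás ∩ Pita ∩ Wendy: 09:35-10:55, 11:35-12:40.
Diego ∩ Tomás ∩ Pita ∩ Wendy ∩ Hana: 09:35-10:55, 11:35-12:40.
The longest is 09:35-10:55 at 80 minutes.

80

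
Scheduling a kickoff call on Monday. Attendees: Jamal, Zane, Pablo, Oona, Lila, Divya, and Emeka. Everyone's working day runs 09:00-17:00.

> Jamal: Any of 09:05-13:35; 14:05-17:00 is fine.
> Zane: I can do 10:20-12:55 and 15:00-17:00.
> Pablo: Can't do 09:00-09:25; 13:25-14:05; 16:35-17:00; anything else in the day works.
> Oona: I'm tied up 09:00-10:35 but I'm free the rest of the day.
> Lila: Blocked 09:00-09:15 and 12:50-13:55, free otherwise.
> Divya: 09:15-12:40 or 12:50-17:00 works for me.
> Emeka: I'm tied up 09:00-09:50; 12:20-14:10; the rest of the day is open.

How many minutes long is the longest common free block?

105

Jamal free: 09:05-13:35, 14:05-17:00.
Zane free: 10:20-12:55, 15:00-17:00.
Pablo free: 09:25-13:25, 14:05-16:35 (invert busy blocks within the working day).
Oona free: 10:35-17:00 (invert busy blocks within the working day).
Lila free: 09:15-12:50, 13:55-17:00 (invert busy blocks within the working day).
Divya free: 09:15-12:40, 12:50-17:00.
Emeka free: 09:50-12:20, 14:10-17:00 (invert busy blocks within the working day).
Jamal ∩ Zane: 10:20-12:55, 15:00-17:00.
Jamal ∩ Zane ∩ Pablo: 10:20-12:55, 15:00-16:35.
Jamal ∩ Zane ∩ Pablo ∩ Oona: 10:35-12:55, 15:00-16:35.
Jamal ∩ Zane ∩ Pablo ∩ Oona ∩ Lila: 10:35-12:50, 15:00-16:35.
Jamal ∩ Zane ∩ Pablo ∩ Oona ∩ Lila ∩ Divya: 10:35-12:40, 15:00-16:35.
Jamal ∩ Zane ∩ Pablo ∩ Oona ∩ Lila ∩ Divya ∩ Emeka: 10:35-12:20, 15:00-16:35.
Those are the intersection windows.
The longest is 10:35-12:20 at 105 minutes.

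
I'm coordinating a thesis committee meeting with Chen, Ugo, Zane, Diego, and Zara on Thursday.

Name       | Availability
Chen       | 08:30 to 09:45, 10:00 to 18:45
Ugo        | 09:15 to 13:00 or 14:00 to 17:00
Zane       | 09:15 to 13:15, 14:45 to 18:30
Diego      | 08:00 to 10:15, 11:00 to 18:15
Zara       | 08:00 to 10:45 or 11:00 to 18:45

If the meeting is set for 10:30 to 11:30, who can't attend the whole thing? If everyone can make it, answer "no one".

Chen: free for 10:30-11:30. Ugo: free for 10:30-11:30. Zane: free for 10:30-11:30. Diego: not fully free for 10:30-11:30. Zara: not fully free for 10:30-11:30.

Diego, Zara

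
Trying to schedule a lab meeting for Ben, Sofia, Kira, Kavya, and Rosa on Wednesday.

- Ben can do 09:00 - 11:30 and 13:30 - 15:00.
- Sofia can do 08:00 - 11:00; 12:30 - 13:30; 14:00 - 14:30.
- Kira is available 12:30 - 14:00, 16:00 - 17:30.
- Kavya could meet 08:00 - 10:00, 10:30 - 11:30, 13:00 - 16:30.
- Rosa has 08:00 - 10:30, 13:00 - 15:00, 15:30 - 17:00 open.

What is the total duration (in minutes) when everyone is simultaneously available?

0

Ben ∩ Sofia: 09:00-11:00, 14:00-14:30.
Ben ∩ Sofia ∩ Kira: ∅.
Ben ∩ Sofia ∩ Kira ∩ Kavya: ∅.
Ben ∩ Sofia ∩ Kira ∩ Kavya ∩ Rosa: ∅.
There is no time when everyone is free.
There is no common window, so the total is 0 minutes.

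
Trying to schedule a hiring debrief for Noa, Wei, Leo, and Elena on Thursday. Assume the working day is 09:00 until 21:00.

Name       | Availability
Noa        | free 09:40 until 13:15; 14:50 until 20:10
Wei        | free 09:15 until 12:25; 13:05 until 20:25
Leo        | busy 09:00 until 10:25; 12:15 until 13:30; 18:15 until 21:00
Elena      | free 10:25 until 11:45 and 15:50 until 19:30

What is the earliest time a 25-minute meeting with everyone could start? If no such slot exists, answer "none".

10:25

Noa free: 09:40-13:15, 14:50-20:10.
Wei free: 09:15-12:25, 13:05-20:25.
Leo free: 10:25-12:15, 13:30-18:15 (invert busy blocks within the working day).
Elena free: 10:25-11:45, 15:50-19:30.
Noa ∩ Wei: 09:40-12:25, 13:05-13:15, 14:50-20:10.
Noa ∩ Wei ∩ Leo: 10:25-12:15, 14:50-18:15.
Noa ∩ Wei ∩ Leo ∩ Elena: 10:25-11:45, 15:50-18:15.
The first common window of at least 25 minutes is 10:25-11:45, so the earliest start is 10:25.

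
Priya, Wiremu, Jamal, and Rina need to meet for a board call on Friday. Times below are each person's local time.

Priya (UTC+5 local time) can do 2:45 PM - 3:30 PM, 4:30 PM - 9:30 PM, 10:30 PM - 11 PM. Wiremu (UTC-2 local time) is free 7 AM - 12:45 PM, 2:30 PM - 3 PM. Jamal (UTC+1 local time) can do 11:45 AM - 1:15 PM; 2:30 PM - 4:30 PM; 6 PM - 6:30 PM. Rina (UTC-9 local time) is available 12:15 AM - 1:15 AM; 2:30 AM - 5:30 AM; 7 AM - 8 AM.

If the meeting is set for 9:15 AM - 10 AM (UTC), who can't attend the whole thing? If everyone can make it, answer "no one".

Jamal, Priya

Priya in UTC: 09:45-10:30, 11:30-16:30, 17:30-18:00 (subtract 5h to convert from UTC+5).
Wiremu in UTC: 09:00-14:45, 16:30-17:00 (add 2h to convert from UTC-2).
Jamal in UTC: 10:45-12:15, 13:30-15:30, 17:00-17:30 (subtract 1h to convert from UTC+1).
Rina in UTC: 09:15-10:15, 11:30-14:30, 16:00-17:00 (add 9h to convert from UTC-9).
Priya: not fully free for 09:15-10:00. Wiremu: free for 09:15-10:00. Jamal: not fully free for 09:15-10:00. Rina: free for 09:15-10:00.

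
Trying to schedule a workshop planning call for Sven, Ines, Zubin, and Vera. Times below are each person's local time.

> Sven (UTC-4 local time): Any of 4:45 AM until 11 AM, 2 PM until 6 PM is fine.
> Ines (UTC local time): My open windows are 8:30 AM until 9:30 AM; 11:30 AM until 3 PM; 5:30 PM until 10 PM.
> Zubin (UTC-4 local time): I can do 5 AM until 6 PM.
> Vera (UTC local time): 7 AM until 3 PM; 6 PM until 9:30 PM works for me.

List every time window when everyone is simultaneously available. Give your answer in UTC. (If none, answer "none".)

Sven in UTC: 08:45-15:00, 18:00-22:00 (add 4h to convert from UTC-4).
Ines in UTC: 08:30-09:30, 11:30-15:00, 17:30-22:00.
Zubin in UTC: 09:00-22:00 (add 4h to convert from UTC-4).
Vera in UTC: 07:00-15:00, 18:00-21:30.
Sven ∩ Ines: 08:45-09:30, 11:30-15:00, 18:00-22:00.
Sven ∩ Ines ∩ Zubin: 09:00-09:30, 11:30-15:00, 18:00-22:00.
Sven ∩ Ines ∩ Zubin ∩ Vera: 09:00-09:30, 11:30-15:00, 18:00-21:30.

09:00-09:30, 11:30-15:00, 18:00-21:30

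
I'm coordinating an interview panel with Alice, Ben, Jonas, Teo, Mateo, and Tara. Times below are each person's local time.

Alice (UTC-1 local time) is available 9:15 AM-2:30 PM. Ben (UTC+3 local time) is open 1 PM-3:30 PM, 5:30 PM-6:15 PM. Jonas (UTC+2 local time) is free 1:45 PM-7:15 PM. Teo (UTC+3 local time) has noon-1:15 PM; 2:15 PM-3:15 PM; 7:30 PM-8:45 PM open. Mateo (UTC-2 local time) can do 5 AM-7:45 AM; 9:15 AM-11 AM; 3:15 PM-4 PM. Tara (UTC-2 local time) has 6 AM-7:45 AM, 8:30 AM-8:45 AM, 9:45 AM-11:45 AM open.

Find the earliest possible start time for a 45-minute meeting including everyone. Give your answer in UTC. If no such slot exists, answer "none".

Alice in UTC: 10:15-15:30 (add 1h to convert from UTC-1).
Ben in UTC: 10:00-12:30, 14:30-15:15 (subtract 3h to convert from UTC+3).
Jonas in UTC: 11:45-17:15 (subtract 2h to convert from UTC+2).
Teo in UTC: 09:00-10:15, 11:15-12:15, 16:30-17:45 (subtract 3h to convert from UTC+3).
Mateo in UTC: 07:00-09:45, 11:15-13:00, 17:15-18:00 (add 2h to convert from UTC-2).
Tara in UTC: 08:00-09:45, 10:30-10:45, 11:45-13:45 (add 2h to convert from UTC-2).
Alice ∩ Ben: 10:15-12:30, 14:30-15:15.
Alice ∩ Ben ∩ Jonas: 11:45-12:30, 14:30-15:15.
Alice ∩ Ben ∩ Jonas ∩ Teo: 11:45-12:15.
Alice ∩ Ben ∩ Jonas ∩ Teo ∩ Mateo: 11:45-12:15.
Alice ∩ Ben ∩ Jonas ∩ Teo ∩ Mateo ∩ Tara: 11:45-12:15.
So the common availability across everyone is 11:45-12:15.
No common window is at least 45 minutes long.

none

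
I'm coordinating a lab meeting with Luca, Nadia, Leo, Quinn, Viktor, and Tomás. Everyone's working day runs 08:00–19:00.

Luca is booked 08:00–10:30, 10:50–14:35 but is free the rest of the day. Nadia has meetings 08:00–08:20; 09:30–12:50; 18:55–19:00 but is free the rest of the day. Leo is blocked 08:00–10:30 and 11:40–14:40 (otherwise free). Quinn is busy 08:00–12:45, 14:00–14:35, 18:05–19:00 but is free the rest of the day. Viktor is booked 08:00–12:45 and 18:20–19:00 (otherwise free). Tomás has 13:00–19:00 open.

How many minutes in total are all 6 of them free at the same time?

205

Luca free: 10:30-10:50, 14:35-19:00 (invert busy blocks within the working day).
Nadia free: 08:20-09:30, 12:50-18:55 (invert busy blocks within the working day).
Leo free: 10:30-11:40, 14:40-19:00 (invert busy blocks within the working day).
Quinn free: 12:45-14:00, 14:35-18:05 (invert busy blocks within the working day).
Viktor free: 12:45-18:20 (invert busy blocks within the working day).
Tomás free: 13:00-19:00.
Luca ∩ Nadia: 14:35-18:55.
Luca ∩ Nadia ∩ Leo: 14:40-18:55.
Luca ∩ Nadia ∩ Leo ∩ Quinn: 14:40-18:05.
Luca ∩ Nadia ∩ Leo ∩ Quinn ∩ Viktor: 14:40-18:05.
Luca ∩ Nadia ∩ Leo ∩ Quinn ∩ Viktor ∩ Tomás: 14:40-18:05.
That's a single block of 205 minutes.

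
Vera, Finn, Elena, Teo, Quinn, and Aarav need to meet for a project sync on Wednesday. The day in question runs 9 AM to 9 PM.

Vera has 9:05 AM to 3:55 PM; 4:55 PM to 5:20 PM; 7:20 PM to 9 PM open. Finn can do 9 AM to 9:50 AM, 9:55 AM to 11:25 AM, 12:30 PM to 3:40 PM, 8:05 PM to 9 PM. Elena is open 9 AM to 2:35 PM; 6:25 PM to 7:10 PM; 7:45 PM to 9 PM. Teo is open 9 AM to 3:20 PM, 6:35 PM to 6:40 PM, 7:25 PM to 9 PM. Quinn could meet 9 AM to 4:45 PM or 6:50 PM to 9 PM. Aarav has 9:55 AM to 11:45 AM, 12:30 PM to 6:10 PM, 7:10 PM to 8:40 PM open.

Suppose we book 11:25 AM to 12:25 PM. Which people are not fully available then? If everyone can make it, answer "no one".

Vera: free for 11:25-12:25. Finn: not fully free for 11:25-12:25. Elena: free for 11:25-12:25. Teo: free for 11:25-12:25. Quinn: free for 11:25-12:25. Aarav: not fully free for 11:25-12:25.

Aarav, Finn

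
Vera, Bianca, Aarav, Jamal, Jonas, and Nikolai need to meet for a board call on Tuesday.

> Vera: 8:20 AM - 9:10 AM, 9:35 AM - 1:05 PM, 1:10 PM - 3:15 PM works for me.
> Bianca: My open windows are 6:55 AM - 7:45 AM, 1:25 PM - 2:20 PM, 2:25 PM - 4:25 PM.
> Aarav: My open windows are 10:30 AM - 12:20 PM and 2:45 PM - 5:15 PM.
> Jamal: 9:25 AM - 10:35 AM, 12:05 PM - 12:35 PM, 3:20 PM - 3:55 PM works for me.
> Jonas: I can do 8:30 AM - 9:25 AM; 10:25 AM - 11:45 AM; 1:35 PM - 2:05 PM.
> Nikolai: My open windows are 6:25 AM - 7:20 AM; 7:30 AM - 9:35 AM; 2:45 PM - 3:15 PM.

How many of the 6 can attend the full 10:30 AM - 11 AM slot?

3

Vera, Aarav, and Jonas can make the full 10:30-11:00 slot — that's 3.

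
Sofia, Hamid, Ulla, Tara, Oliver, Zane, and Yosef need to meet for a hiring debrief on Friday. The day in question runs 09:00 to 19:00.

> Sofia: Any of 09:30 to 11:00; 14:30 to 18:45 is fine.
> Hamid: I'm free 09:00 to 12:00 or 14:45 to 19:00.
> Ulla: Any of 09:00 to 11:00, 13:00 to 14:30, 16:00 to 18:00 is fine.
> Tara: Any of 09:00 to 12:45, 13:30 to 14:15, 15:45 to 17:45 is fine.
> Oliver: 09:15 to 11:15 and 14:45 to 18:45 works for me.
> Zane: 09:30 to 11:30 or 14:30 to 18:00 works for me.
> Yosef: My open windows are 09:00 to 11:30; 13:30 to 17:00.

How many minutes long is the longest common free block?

Sofia ∩ Hamid: 09:30-11:00, 14:45-18:45.
Sofia ∩ Hamid ∩ Ulla: 09:30-11:00, 16:00-18:00.
Sofia ∩ Hamid ∩ Ulla ∩ Tara: 09:30-11:00, 16:00-17:45.
Sofia ∩ Hamid ∩ Ulla ∩ Tara ∩ Oliver: 09:30-11:00, 16:00-17:45.
Sofia ∩ Hamid ∩ Ulla ∩ Tara ∩ Oliver ∩ Zane: 09:30-11:00, 16:00-17:45.
Sofia ∩ Hamid ∩ Ulla ∩ Tara ∩ Oliver ∩ Zane ∩ Yosef: 09:30-11:00, 16:00-17:00.
The longest is 09:30-11:00 at 90 minutes.

90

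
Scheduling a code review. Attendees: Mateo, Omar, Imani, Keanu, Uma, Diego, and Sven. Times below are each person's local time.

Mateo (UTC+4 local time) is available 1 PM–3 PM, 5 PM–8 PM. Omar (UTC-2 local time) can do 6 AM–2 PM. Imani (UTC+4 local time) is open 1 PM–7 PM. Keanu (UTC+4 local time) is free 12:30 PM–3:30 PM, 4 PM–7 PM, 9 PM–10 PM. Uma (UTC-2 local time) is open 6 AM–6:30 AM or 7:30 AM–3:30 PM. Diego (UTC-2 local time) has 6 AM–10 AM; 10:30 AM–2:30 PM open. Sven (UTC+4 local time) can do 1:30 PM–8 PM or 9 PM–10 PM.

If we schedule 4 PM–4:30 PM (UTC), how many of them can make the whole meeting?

Mateo in UTC: 09:00-11:00, 13:00-16:00 (subtract 4h to convert from UTC+4).
Omar in UTC: 08:00-16:00 (add 2h to convert from UTC-2).
Imani in UTC: 09:00-15:00 (subtract 4h to convert from UTC+4).
Keanu in UTC: 08:30-11:30, 12:00-15:00, 17:00-18:00 (subtract 4h to convert from UTC+4).
Uma in UTC: 08:00-08:30, 09:30-17:30 (add 2h to convert from UTC-2).
Diego in UTC: 08:00-12:00, 12:30-16:30 (add 2h to convert from UTC-2).
Sven in UTC: 09:30-16:00, 17:00-18:00 (subtract 4h to convert from UTC+4).
Uma and Diego can make the full 16:00-16:30 slot — that's 2.

2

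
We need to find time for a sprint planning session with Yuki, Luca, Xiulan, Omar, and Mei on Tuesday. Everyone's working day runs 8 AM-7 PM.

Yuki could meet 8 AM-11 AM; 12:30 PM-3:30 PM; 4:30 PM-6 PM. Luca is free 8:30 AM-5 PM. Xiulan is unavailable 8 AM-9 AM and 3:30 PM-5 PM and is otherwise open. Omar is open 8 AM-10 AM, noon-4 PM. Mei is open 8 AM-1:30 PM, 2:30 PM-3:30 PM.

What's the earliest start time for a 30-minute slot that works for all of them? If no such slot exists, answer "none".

Yuki free: 08:00-11:00, 12:30-15:30, 16:30-18:00.
Luca free: 08:30-17:00.
Xiulan free: 09:00-15:30, 17:00-19:00 (invert busy blocks within the working day).
Omar free: 08:00-10:00, 12:00-16:00.
Mei free: 08:00-13:30, 14:30-15:30.
Yuki ∩ Luca: 08:30-11:00, 12:30-15:30, 16:30-17:00.
Yuki ∩ Luca ∩ Xiulan: 09:00-11:00, 12:30-15:30.
Yuki ∩ Luca ∩ Xiulan ∩ Omar: 09:00-10:00, 12:30-15:30.
Yuki ∩ Luca ∩ Xiulan ∩ Omar ∩ Mei: 09:00-10:00, 12:30-13:30, 14:30-15:30.
The first common window of at least 30 minutes is 09:00-10:00, so the earliest start is 09:00.

09:00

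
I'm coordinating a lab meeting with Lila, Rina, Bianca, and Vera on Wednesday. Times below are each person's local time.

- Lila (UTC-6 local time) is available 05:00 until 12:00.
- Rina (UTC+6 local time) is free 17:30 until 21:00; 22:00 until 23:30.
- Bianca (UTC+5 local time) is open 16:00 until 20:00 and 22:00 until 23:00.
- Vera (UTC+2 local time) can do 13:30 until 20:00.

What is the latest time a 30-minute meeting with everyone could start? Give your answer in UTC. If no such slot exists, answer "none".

Lila in UTC: 11:00-18:00 (add 6h to convert from UTC-6).
Rina in UTC: 11:30-15:00, 16:00-17:30 (subtract 6h to convert from UTC+6).
Bianca in UTC: 11:00-15:00, 17:00-18:00 (subtract 5h to convert from UTC+5).
Vera in UTC: 11:30-18:00 (subtract 2h to convert from UTC+2).
Lila ∩ Rina: 11:30-15:00, 16:00-17:30.
Lila ∩ Rina ∩ Bianca: 11:30-15:00, 17:00-17:30.
Lila ∩ Rina ∩ Bianca ∩ Vera: 11:30-15:00, 17:00-17:30.
The last common window of at least 30 minutes is 17:00-17:30; a 30-minute meeting can start as late as 17:00 and still end by 17:30.

17:00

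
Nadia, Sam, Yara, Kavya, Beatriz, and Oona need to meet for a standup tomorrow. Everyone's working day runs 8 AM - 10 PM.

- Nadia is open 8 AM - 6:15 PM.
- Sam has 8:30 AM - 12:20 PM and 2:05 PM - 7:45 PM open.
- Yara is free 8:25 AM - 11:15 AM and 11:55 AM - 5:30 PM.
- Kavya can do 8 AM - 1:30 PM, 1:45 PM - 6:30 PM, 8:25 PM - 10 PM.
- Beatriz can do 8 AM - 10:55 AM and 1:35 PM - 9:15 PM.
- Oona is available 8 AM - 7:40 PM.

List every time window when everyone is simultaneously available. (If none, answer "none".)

Nadia ∩ Sam: 08:30-12:20, 14:05-18:15.
Nadia ∩ Sam ∩ Yara: 08:30-11:15, 11:55-12:20, 14:05-17:30.
Nadia ∩ Sam ∩ Yara ∩ Kavya: 08:30-11:15, 11:55-12:20, 14:05-17:30.
Nadia ∩ Sam ∩ Yara ∩ Kavya ∩ Beatriz: 08:30-10:55, 14:05-17:30.
Nadia ∩ Sam ∩ Yara ∩ Kavya ∩ Beatriz ∩ Oona: 08:30-10:55, 14:05-17:30.
Those are the intersection windows.

08:30-10:55, 14:05-17:30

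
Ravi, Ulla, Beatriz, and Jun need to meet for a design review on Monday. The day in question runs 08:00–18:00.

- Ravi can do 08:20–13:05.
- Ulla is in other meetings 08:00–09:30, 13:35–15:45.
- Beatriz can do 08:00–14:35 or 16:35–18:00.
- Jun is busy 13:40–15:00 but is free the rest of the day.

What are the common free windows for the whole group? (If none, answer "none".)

Ravi free: 08:20-13:05.
Ulla free: 09:30-13:35, 15:45-18:00 (invert busy blocks within the working day).
Beatriz free: 08:00-14:35, 16:35-18:00.
Jun free: 08:00-13:40, 15:00-18:00 (invert busy blocks within the working day).
Ravi ∩ Ulla: 09:30-13:05.
Ravi ∩ Ulla ∩ Beatriz: 09:30-13:05.
Ravi ∩ Ulla ∩ Beatriz ∩ Jun: 09:30-13:05.

09:30-13:05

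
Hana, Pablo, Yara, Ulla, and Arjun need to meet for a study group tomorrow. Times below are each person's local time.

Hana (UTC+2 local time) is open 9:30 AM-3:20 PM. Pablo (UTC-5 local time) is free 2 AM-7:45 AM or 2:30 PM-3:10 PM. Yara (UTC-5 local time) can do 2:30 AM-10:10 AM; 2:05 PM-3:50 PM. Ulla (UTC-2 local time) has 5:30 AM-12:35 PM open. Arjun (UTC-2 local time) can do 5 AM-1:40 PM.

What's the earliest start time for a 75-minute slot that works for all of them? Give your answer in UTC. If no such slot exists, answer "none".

Hana in UTC: 07:30-13:20 (subtract 2h to convert from UTC+2).
Pablo in UTC: 07:00-12:45, 19:30-20:10 (add 5h to convert from UTC-5).
Yara in UTC: 07:30-15:10, 19:05-20:50 (add 5h to convert from UTC-5).
Ulla in UTC: 07:30-14:35 (add 2h to convert from UTC-2).
Arjun in UTC: 07:00-15:40 (add 2h to convert from UTC-2).
Hana ∩ Pablo: 07:30-12:45.
Hana ∩ Pablo ∩ Yara: 07:30-12:45.
Hana ∩ Pablo ∩ Yara ∩ Ulla: 07:30-12:45.
Hana ∩ Pablo ∩ Yara ∩ Ulla ∩ Arjun: 07:30-12:45.
So the common availability across everyone is 07:30-12:45.
The first common window of at least 75 minutes is 07:30-12:45, so the earliest start is 07:30.

07:30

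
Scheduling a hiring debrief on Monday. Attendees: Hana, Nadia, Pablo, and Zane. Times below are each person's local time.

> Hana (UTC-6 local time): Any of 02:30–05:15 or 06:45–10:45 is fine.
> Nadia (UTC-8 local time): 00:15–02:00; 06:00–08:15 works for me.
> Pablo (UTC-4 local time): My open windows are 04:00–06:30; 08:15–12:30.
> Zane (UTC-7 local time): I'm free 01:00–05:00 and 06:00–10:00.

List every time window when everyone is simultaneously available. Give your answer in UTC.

Hana in UTC: 08:30-11:15, 12:45-16:45 (add 6h to convert from UTC-6).
Nadia in UTC: 08:15-10:00, 14:00-16:15 (add 8h to convert from UTC-8).
Pablo in UTC: 08:00-10:30, 12:15-16:30 (add 4h to convert from UTC-4).
Zane in UTC: 08:00-12:00, 13:00-17:00 (add 7h to convert from UTC-7).
Hana ∩ Nadia: 08:30-10:00, 14:00-16:15.
Hana ∩ Nadia ∩ Pablo: 08:30-10:00, 14:00-16:15.
Hana ∩ Nadia ∩ Pablo ∩ Zane: 08:30-10:00, 14:00-16:15.
Those are the intersection windows.

08:30-10:00, 14:00-16:15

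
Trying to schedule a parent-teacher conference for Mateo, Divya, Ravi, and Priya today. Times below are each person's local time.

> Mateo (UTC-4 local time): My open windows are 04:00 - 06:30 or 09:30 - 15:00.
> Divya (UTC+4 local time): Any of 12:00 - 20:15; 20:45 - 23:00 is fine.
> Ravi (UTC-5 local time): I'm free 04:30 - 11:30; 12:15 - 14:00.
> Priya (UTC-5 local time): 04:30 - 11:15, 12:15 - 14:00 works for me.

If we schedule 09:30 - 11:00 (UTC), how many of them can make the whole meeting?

3

Mateo in UTC: 08:00-10:30, 13:30-19:00 (add 4h to convert from UTC-4).
Divya in UTC: 08:00-16:15, 16:45-19:00 (subtract 4h to convert from UTC+4).
Ravi in UTC: 09:30-16:30, 17:15-19:00 (add 5h to convert from UTC-5).
Priya in UTC: 09:30-16:15, 17:15-19:00 (add 5h to convert from UTC-5).
Divya, Ravi, and Priya can make the full 09:30-11:00 slot — that's 3.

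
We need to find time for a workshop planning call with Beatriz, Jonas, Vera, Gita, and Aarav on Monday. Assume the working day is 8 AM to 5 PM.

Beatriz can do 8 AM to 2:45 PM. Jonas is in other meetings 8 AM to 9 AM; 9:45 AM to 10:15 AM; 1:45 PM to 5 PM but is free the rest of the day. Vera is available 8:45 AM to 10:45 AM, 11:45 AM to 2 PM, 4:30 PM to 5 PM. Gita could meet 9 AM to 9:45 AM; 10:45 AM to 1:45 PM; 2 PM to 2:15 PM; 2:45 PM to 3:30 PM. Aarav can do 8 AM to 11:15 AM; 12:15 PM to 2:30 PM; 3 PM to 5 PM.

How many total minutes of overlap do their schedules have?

Beatriz free: 08:00-14:45.
Jonas free: 09:00-09:45, 10:15-13:45 (invert busy blocks within the working day).
Vera free: 08:45-10:45, 11:45-14:00, 16:30-17:00.
Gita free: 09:00-09:45, 10:45-13:45, 14:00-14:15, 14:45-15:30.
Aarav free: 08:00-11:15, 12:15-14:30, 15:00-17:00.
Beatriz ∩ Jonas: 09:00-09:45, 10:15-13:45.
Beatriz ∩ Jonas ∩ Vera: 09:00-09:45, 10:15-10:45, 11:45-13:45.
Beatriz ∩ Jonas ∩ Vera ∩ Gita: 09:00-09:45, 11:45-13:45.
Beatriz ∩ Jonas ∩ Vera ∩ Gita ∩ Aarav: 09:00-09:45, 12:15-13:45.
So the common availability across everyone is 09:00-09:45, 12:15-13:45.
Summing the common windows: 45 + 90 = 135 minutes.

135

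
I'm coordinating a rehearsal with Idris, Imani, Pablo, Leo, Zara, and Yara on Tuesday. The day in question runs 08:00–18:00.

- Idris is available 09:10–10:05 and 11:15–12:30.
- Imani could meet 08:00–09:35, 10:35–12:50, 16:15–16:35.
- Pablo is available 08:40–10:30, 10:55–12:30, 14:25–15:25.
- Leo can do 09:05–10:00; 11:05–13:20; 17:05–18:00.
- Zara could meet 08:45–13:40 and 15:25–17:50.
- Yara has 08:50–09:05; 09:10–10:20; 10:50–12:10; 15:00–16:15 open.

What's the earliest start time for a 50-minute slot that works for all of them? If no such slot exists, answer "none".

Idris ∩ Imani: 09:10-09:35, 11:15-12:30.
Idris ∩ Imani ∩ Pablo: 09:10-09:35, 11:15-12:30.
Idris ∩ Imani ∩ Pablo ∩ Leo: 09:10-09:35, 11:15-12:30.
Idris ∩ Imani ∩ Pablo ∩ Leo ∩ Zara: 09:10-09:35, 11:15-12:30.
Idris ∩ Imani ∩ Pablo ∩ Leo ∩ Zara ∩ Yara: 09:10-09:35, 11:15-12:10.
The first common window of at least 50 minutes is 11:15-12:10, so the earliest start is 11:15.

11:15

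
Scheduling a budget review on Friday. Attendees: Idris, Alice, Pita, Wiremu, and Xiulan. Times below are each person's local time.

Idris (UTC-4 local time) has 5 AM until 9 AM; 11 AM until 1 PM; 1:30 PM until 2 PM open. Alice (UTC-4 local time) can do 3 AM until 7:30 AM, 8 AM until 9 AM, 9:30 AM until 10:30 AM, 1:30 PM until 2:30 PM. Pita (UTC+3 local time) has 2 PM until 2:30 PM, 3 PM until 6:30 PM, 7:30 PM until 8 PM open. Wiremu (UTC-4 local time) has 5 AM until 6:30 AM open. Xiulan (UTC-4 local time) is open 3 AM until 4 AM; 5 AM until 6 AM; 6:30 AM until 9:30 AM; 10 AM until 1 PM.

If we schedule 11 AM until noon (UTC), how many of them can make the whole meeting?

Idris in UTC: 09:00-13:00, 15:00-17:00, 17:30-18:00 (add 4h to convert from UTC-4).
Alice in UTC: 07:00-11:30, 12:00-13:00, 13:30-14:30, 17:30-18:30 (add 4h to convert from UTC-4).
Pita in UTC: 11:00-11:30, 12:00-15:30, 16:30-17:00 (subtract 3h to convert from UTC+3).
Wiremu in UTC: 09:00-10:30 (add 4h to convert from UTC-4).
Xiulan in UTC: 07:00-08:00, 09:00-10:00, 10:30-13:30, 14:00-17:00 (add 4h to convert from UTC-4).
Idris and Xiulan can make the full 11:00-12:00 slot — that's 2.

2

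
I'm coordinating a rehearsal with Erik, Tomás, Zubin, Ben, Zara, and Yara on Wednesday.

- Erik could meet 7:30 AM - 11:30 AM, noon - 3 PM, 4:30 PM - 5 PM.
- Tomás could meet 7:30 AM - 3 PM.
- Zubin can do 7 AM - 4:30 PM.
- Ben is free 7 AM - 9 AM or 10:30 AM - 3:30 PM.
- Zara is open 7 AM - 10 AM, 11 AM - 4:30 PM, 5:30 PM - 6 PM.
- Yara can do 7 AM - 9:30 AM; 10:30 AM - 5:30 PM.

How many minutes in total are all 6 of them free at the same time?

Erik ∩ Tomás: 07:30-11:30, 12:00-15:00.
Erik ∩ Tomás ∩ Zubin: 07:30-11:30, 12:00-15:00.
Erik ∩ Tomás ∩ Zubin ∩ Ben: 07:30-09:00, 10:30-11:30, 12:00-15:00.
Erik ∩ Tomás ∩ Zubin ∩ Ben ∩ Zara: 07:30-09:00, 11:00-11:30, 12:00-15:00.
Erik ∩ Tomás ∩ Zubin ∩ Ben ∩ Zara ∩ Yara: 07:30-09:00, 11:00-11:30, 12:00-15:00.
Summing the common windows: 90 + 30 + 180 = 300 minutes.

300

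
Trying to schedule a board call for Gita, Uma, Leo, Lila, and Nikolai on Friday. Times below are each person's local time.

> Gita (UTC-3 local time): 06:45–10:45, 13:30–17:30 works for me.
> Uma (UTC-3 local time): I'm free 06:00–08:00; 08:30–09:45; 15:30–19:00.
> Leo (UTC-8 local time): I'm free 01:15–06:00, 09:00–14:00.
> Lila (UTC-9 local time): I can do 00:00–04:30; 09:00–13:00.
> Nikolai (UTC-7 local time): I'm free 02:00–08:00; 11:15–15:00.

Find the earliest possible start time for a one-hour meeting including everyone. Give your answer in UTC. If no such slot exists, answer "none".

09:45

Gita in UTC: 09:45-13:45, 16:30-20:30 (add 3h to convert from UTC-3).
Uma in UTC: 09:00-11:00, 11:30-12:45, 18:30-22:00 (add 3h to convert from UTC-3).
Leo in UTC: 09:15-14:00, 17:00-22:00 (add 8h to convert from UTC-8).
Lila in UTC: 09:00-13:30, 18:00-22:00 (add 9h to convert from UTC-9).
Nikolai in UTC: 09:00-15:00, 18:15-22:00 (add 7h to convert from UTC-7).
Gita ∩ Uma: 09:45-11:00, 11:30-12:45, 18:30-20:30.
Gita ∩ Uma ∩ Leo: 09:45-11:00, 11:30-12:45, 18:30-20:30.
Gita ∩ Uma ∩ Leo ∩ Lila: 09:45-11:00, 11:30-12:45, 18:30-20:30.
Gita ∩ Uma ∩ Leo ∩ Lila ∩ Nikolai: 09:45-11:00, 11:30-12:45, 18:30-20:30.
The first common window of at least 60 minutes is 09:45-11:00, so the earliest start is 09:45.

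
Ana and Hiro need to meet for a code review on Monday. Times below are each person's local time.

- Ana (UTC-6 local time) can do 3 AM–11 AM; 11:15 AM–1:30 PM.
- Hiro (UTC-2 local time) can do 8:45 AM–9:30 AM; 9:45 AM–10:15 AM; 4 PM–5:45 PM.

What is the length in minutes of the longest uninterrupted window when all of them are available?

90

Ana in UTC: 09:00-17:00, 17:15-19:30 (add 6h to convert from UTC-6).
Hiro in UTC: 10:45-11:30, 11:45-12:15, 18:00-19:45 (add 2h to convert from UTC-2).
Ana ∩ Hiro: 10:45-11:30, 11:45-12:15, 18:00-19:30.
Those are the intersection windows.
The longest is 18:00-19:30 at 90 minutes.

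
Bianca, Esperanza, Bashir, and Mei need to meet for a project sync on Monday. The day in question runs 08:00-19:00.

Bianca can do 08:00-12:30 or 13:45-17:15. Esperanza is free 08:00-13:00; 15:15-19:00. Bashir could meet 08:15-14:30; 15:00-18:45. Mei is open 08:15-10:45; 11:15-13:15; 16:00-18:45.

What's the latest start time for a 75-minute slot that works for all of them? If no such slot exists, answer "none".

16:00

Bianca ∩ Esperanza: 08:00-12:30, 15:15-17:15.
Bianca ∩ Esperanza ∩ Bashir: 08:15-12:30, 15:15-17:15.
Bianca ∩ Esperanza ∩ Bashir ∩ Mei: 08:15-10:45, 11:15-12:30, 16:00-17:15.
Those are the intersection windows.
The last common window of at least 75 minutes is 16:00-17:15; a 75-minute meeting can start as late as 16:00 and still end by 17:15.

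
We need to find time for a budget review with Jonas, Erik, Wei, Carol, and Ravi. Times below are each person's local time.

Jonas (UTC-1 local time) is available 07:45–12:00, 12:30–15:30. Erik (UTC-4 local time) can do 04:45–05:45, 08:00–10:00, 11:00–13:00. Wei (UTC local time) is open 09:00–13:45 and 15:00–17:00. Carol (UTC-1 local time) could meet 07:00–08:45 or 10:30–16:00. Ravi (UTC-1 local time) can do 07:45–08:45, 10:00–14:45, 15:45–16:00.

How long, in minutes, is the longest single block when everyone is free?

60

Jonas in UTC: 08:45-13:00, 13:30-16:30 (add 1h to convert from UTC-1).
Erik in UTC: 08:45-09:45, 12:00-14:00, 15:00-17:00 (add 4h to convert from UTC-4).
Wei in UTC: 09:00-13:45, 15:00-17:00.
Carol in UTC: 08:00-09:45, 11:30-17:00 (add 1h to convert from UTC-1).
Ravi in UTC: 08:45-09:45, 11:00-15:45, 16:45-17:00 (add 1h to convert from UTC-1).
Jonas ∩ Erik: 08:45-09:45, 12:00-13:00, 13:30-14:00, 15:00-16:30.
Jonas ∩ Erik ∩ Wei: 09:00-09:45, 12:00-13:00, 13:30-13:45, 15:00-16:30.
Jonas ∩ Erik ∩ Wei ∩ Carol: 09:00-09:45, 12:00-13:00, 13:30-13:45, 15:00-16:30.
Jonas ∩ Erik ∩ Wei ∩ Carol ∩ Ravi: 09:00-09:45, 12:00-13:00, 13:30-13:45, 15:00-15:45.
The longest is 12:00-13:00 at 60 minutes.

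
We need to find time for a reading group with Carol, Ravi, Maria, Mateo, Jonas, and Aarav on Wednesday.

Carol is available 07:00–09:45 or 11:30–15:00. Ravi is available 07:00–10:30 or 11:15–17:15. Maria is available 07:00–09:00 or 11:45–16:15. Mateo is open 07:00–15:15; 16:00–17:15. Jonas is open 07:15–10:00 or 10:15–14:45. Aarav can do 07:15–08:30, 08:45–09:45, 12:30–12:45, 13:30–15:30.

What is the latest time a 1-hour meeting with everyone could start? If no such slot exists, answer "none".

Carol ∩ Ravi: 07:00-09:45, 11:30-15:00.
Carol ∩ Ravi ∩ Maria: 07:00-09:00, 11:45-15:00.
Carol ∩ Ravi ∩ Maria ∩ Mateo: 07:00-09:00, 11:45-15:00.
Carol ∩ Ravi ∩ Maria ∩ Mateo ∩ Jonas: 07:15-09:00, 11:45-14:45.
Carol ∩ Ravi ∩ Maria ∩ Mateo ∩ Jonas ∩ Aarav: 07:15-08:30, 08:45-09:00, 12:30-12:45, 13:30-14:45.
Those are the intersection windows.
The last common window of at least 60 minutes is 13:30-14:45; a 60-minute meeting can start as late as 13:45 and still end by 14:45.

13:45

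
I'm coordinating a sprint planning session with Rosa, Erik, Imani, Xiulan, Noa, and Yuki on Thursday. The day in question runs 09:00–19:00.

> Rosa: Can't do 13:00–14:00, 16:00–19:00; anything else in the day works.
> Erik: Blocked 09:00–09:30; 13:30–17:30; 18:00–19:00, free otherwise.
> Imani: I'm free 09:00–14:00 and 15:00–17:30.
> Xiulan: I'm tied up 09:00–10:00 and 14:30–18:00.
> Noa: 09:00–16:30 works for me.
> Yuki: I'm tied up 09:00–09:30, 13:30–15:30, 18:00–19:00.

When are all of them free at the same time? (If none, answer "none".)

10:00-13:00

Rosa free: 09:00-13:00, 14:00-16:00 (invert busy blocks within the working day).
Erik free: 09:30-13:30, 17:30-18:00 (invert busy blocks within the working day).
Imani free: 09:00-14:00, 15:00-17:30.
Xiulan free: 10:00-14:30, 18:00-19:00 (invert busy blocks within the working day).
Noa free: 09:00-16:30.
Yuki free: 09:30-13:30, 15:30-18:00 (invert busy blocks within the working day).
Rosa ∩ Erik: 09:30-13:00.
Rosa ∩ Erik ∩ Imani: 09:30-13:00.
Rosa ∩ Erik ∩ Imani ∩ Xiulan: 10:00-13:00.
Rosa ∩ Erik ∩ Imani ∩ Xiulan ∩ Noa: 10:00-13:00.
Rosa ∩ Erik ∩ Imani ∩ Xiulan ∩ Noa ∩ Yuki: 10:00-13:00.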